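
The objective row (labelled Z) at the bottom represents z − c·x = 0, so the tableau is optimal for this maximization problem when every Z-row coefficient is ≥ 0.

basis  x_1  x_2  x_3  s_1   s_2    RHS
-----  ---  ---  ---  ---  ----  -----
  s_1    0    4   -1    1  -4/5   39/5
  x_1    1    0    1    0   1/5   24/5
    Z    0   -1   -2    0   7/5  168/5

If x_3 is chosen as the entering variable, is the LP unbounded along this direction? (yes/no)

Column x_3 has positive entries in row(s) 2, so the ratio test bounds it — not unbounded.

no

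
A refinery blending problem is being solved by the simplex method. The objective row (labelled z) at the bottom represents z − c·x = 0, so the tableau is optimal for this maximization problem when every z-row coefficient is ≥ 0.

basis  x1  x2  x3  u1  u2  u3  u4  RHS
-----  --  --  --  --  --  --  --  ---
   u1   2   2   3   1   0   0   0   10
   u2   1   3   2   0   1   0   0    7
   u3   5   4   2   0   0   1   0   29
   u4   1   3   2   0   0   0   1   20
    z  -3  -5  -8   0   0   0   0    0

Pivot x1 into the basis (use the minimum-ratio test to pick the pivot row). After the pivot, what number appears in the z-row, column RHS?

15

Ratio test on column x1 — row 1: 10/2 = 5; row 2: 7/1 = 7; row 3: 29/5 = 29/5; row 4: 20/1 = 20. Minimum is 5 at row 1 (u1 leaves); pivot element 2.
Divide row 1 by 2; eliminate column x1 from the other rows.
z-row update in column RHS: 0 − (-3)·5 = 15.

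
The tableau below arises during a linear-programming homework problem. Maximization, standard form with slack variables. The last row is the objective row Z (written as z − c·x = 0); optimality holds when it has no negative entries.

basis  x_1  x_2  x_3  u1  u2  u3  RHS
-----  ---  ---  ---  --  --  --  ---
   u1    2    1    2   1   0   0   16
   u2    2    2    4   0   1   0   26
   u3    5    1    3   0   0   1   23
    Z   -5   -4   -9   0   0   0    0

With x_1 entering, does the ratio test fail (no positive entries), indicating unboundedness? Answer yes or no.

Column x_1 has positive entries in row(s) 1, 2, 3, so the ratio test bounds it — not unbounded.

no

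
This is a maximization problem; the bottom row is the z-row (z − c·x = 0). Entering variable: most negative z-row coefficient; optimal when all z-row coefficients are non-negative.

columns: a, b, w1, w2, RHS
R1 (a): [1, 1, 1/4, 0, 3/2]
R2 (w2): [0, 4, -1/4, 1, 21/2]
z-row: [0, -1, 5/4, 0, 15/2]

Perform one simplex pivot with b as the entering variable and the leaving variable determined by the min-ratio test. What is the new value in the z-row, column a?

Ratio test on column b — row 1: (3/2)/1 = 3/2; row 2: (21/2)/4 = 21/8. Minimum is 3/2 at row 1 (a leaves); pivot element 1.
Divide row 1 by 1; eliminate column b from the other rows.
z-row update in column a: 0 − (-1)·1 = 1.

1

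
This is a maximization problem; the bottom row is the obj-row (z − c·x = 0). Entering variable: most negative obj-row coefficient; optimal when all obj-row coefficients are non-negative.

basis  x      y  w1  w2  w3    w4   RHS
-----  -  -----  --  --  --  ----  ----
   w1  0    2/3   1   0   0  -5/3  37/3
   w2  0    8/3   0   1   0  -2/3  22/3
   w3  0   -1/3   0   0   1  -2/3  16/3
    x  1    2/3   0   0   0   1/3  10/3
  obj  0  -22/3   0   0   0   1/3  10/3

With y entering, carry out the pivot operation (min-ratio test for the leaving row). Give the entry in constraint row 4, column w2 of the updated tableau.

-1/4

Ratio test on column y — row 1: (37/3)/(2/3) = 37/2; row 2: (22/3)/(8/3) = 11/4; row 3: entry -1/3 ≤ 0; row 4: (10/3)/(2/3) = 5. Minimum is 11/4 at row 2 (w2 leaves); pivot element 8/3.
Divide row 2 by 8/3; eliminate column y from the other rows.
Row 4 update in column w2: 0 − (2/3)·(3/8) = -1/4.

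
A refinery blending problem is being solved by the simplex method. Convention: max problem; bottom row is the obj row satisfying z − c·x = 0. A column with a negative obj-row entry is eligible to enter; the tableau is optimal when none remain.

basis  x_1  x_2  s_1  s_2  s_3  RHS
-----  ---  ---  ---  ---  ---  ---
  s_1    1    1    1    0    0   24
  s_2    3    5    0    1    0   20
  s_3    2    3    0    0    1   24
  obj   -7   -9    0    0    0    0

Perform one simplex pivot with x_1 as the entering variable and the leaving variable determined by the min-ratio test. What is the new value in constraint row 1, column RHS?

Ratio test on column x_1 — row 1: 24/1 = 24; row 2: 20/3 = 20/3; row 3: 24/2 = 12. Minimum is 20/3 at row 2 (s_2 leaves); pivot element 3.
Divide row 2 by 3; eliminate column x_1 from the other rows.
Row 1 update in column RHS: 24 − 1·(20/3) = 52/3.

52/3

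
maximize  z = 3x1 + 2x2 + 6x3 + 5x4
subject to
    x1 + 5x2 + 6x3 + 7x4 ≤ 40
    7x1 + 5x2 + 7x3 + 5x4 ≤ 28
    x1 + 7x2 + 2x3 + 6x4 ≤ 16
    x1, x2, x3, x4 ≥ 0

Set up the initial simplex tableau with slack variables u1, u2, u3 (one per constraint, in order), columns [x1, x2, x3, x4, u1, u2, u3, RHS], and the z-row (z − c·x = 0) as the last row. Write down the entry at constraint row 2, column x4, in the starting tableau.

Constraint 2 has coefficient 5 on x4.

5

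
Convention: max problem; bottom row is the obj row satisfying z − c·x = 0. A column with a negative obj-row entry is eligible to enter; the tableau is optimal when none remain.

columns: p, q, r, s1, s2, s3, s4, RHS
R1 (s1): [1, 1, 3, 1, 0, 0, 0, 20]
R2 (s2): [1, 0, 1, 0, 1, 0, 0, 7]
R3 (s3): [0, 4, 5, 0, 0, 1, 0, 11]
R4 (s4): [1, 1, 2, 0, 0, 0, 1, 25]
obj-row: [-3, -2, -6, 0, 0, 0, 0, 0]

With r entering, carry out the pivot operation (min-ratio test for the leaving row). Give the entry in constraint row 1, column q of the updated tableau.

Ratio test on column r — row 1: 20/3 = 20/3; row 2: 7/1 = 7; row 3: 11/5 = 11/5; row 4: 25/2 = 25/2. Minimum is 11/5 at row 3 (s3 leaves); pivot element 5.
Divide row 3 by 5; eliminate column r from the other rows.
Row 1 update in column q: 1 − 3·(4/5) = -7/5.

-7/5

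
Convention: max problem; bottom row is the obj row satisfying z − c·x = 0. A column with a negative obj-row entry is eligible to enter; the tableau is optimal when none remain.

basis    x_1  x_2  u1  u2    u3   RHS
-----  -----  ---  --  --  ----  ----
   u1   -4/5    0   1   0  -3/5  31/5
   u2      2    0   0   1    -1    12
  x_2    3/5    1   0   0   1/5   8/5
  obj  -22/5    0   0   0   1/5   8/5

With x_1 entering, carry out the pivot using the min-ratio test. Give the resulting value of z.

Ratio test on column x_1 — row 1: entry -4/5 ≤ 0; row 2: 12/2 = 6; row 3: (8/5)/(3/5) = 8/3. Minimum is 8/3 at row 3 (x_2 leaves); pivot element 3/5.
Pivot on row 3; the obj-row RHS becomes 8/5 − (-22/5)·(8/3) = 40/3.

40/3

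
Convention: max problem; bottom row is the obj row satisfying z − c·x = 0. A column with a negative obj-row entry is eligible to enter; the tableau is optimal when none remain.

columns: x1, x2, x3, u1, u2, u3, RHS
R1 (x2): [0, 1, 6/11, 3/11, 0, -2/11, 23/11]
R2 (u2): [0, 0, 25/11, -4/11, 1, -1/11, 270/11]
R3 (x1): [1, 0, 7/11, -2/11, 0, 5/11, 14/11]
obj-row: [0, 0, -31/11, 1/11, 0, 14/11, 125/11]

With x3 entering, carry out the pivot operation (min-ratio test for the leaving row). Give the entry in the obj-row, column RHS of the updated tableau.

17

Ratio test on column x3 — row 1: (23/11)/(6/11) = 23/6; row 2: (270/11)/(25/11) = 54/5; row 3: (14/11)/(7/11) = 2. Minimum is 2 at row 3 (x1 leaves); pivot element 7/11.
Divide row 3 by 7/11; eliminate column x3 from the other rows.
obj-row update in column RHS: 125/11 − (-31/11)·2 = 17.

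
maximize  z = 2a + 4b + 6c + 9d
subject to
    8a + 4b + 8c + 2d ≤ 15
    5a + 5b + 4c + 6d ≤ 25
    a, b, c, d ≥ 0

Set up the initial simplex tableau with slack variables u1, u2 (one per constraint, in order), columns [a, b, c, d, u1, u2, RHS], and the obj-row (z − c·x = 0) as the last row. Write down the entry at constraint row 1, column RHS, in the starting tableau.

15

The RHS of constraint 1 is b_1 = 15.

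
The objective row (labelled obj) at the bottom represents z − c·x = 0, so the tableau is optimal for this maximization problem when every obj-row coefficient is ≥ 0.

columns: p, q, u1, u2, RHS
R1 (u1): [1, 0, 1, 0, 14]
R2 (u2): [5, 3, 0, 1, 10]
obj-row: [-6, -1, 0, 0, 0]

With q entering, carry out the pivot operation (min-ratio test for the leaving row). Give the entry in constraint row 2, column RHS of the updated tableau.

10/3

Ratio test on column q — row 1: entry 0 ≤ 0; row 2: 10/3 = 10/3. Minimum is 10/3 at row 2 (u2 leaves); pivot element 3.
Divide row 2 by 3; eliminate column q from the other rows.
In the new row 2, the RHS entry is the old entry divided by the pivot: 10/3 = 10/3.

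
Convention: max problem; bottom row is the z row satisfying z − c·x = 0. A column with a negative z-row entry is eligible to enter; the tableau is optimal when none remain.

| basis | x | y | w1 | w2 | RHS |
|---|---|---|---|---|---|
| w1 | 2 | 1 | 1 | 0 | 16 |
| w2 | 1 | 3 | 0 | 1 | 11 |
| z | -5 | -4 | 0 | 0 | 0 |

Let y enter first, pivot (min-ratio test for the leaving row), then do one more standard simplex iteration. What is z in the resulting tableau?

209/5

Ratio test on column y — row 1: 16/1 = 16; row 2: 11/3 = 11/3. Minimum is 11/3 at row 2 (w2 leaves); pivot element 3.
Pivot on row 2; the z-row RHS becomes 0 − (-4)·(11/3) = 44/3.
Next entering variable (most negative z-row entry -11/3): x.
Ratio test on column x — row 1: (37/3)/(5/3) = 37/5; row 2: (11/3)/(1/3) = 11. Minimum is 37/5 at row 1 (w1 leaves); pivot element 5/3.
After the second pivot the z-row RHS is 44/3 − (-11/3)·(37/5) = 209/5.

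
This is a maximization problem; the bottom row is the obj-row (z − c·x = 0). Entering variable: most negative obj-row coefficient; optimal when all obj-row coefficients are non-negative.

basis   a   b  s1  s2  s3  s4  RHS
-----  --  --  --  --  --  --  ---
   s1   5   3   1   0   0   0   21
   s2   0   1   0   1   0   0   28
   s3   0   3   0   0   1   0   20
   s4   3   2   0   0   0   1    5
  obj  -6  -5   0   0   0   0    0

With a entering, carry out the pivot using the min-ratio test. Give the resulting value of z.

Ratio test on column a — row 1: 21/5 = 21/5; row 2: entry 0 ≤ 0; row 3: entry 0 ≤ 0; row 4: 5/3 = 5/3. Minimum is 5/3 at row 4 (s4 leaves); pivot element 3.
Pivot on row 4; the obj-row RHS becomes 0 − (-6)·(5/3) = 10.

10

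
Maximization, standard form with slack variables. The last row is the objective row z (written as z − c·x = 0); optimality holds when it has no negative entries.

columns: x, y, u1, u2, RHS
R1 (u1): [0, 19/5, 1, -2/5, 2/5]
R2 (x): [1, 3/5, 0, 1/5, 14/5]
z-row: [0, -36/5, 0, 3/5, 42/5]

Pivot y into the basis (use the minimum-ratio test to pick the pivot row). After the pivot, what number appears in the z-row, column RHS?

Ratio test on column y — row 1: (2/5)/(19/5) = 2/19; row 2: (14/5)/(3/5) = 14/3. Minimum is 2/19 at row 1 (u1 leaves); pivot element 19/5.
Divide row 1 by 19/5; eliminate column y from the other rows.
z-row update in column RHS: 42/5 − (-36/5)·(2/19) = 174/19.

174/19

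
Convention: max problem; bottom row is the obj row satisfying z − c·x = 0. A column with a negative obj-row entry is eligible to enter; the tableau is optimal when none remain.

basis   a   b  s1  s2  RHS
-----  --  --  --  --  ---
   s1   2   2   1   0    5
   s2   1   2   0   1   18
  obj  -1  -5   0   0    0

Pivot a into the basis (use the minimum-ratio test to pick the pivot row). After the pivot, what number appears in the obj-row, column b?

Ratio test on column a — row 1: 5/2 = 5/2; row 2: 18/1 = 18. Minimum is 5/2 at row 1 (s1 leaves); pivot element 2.
Divide row 1 by 2; eliminate column a from the other rows.
obj-row update in column b: -5 − (-1)·1 = -4.

-4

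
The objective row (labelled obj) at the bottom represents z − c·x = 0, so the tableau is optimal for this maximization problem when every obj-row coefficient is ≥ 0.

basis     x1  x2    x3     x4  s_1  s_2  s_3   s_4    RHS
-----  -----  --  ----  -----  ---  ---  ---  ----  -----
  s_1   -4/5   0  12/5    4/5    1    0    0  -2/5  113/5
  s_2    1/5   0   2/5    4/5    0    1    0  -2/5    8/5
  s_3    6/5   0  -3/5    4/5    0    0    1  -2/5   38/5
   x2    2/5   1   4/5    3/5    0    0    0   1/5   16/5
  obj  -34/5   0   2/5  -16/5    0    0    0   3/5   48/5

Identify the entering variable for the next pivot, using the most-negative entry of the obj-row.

Negative obj-row entries: x1: -34/5, x4: -16/5.
The most negative is -34/5 in column x1, so x1 enters.

x1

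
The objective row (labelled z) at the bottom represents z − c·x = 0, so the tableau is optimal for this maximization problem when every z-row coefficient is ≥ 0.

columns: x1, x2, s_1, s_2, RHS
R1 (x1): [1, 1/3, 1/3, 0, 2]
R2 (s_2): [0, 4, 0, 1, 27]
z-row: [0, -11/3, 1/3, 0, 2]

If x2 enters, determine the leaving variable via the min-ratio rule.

Column x2 entries and ratios — x1: 2/(1/3) = 6; s_2: 27/4 = 27/4.
Smallest ratio is 6 in the row of x1, so x1 leaves.

x1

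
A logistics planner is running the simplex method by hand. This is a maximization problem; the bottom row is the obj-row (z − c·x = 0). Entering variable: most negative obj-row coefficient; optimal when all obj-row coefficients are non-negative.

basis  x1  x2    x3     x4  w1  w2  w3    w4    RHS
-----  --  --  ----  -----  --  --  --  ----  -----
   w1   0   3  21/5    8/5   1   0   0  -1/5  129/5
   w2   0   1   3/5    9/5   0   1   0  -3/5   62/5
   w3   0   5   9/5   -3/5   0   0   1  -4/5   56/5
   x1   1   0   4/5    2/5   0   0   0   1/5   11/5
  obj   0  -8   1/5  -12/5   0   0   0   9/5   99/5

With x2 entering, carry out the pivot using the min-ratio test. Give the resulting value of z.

Ratio test on column x2 — row 1: (129/5)/3 = 43/5; row 2: (62/5)/1 = 62/5; row 3: (56/5)/5 = 56/25; row 4: entry 0 ≤ 0. Minimum is 56/25 at row 3 (w3 leaves); pivot element 5.
Pivot on row 3; the obj-row RHS becomes 99/5 − (-8)·(56/25) = 943/25.

943/25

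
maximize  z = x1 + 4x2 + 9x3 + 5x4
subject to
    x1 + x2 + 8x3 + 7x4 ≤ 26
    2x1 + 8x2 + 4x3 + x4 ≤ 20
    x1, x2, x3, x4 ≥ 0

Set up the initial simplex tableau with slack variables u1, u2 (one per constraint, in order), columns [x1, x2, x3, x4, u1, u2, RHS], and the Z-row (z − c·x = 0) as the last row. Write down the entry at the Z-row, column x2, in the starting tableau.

The Z-row carries the negated objective coefficients: the x2 entry is -4.

-4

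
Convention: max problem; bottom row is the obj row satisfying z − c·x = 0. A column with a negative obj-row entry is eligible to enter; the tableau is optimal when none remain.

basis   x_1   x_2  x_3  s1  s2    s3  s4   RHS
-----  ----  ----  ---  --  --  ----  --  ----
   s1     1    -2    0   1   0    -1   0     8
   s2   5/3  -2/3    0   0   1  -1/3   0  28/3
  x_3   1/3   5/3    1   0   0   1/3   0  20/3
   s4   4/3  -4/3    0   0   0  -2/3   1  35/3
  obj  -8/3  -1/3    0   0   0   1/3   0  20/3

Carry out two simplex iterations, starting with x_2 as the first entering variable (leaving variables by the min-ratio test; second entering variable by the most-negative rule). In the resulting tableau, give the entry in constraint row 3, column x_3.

Ratio test on column x_2 — row 1: entry -2 ≤ 0; row 2: entry -2/3 ≤ 0; row 3: (20/3)/(5/3) = 4; row 4: entry -4/3 ≤ 0. Minimum is 4 at row 3 (x_3 leaves); pivot element 5/3.
Divide row 3 by 5/3; eliminate column x_2 from the other rows.
Second iteration: most negative obj-row entry is -13/5 in column x_1, so x_1 enters.
Ratio test on column x_1 — row 1: 16/(7/5) = 80/7; row 2: 12/(9/5) = 20/3; row 3: 4/(1/5) = 20; row 4: 17/(8/5) = 85/8. Minimum is 20/3 at row 2 (s2 leaves); pivot element 9/5.
Divide row 2 by 9/5; eliminate column x_1 from the other rows.
After both pivots, the entry at constraint row 3, column x_3 is 5/9.

5/9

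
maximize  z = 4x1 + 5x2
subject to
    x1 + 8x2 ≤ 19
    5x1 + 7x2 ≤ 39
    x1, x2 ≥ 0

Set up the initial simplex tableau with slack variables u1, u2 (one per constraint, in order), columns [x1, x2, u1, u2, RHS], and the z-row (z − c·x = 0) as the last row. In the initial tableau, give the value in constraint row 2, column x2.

Constraint 2 has coefficient 7 on x2.

7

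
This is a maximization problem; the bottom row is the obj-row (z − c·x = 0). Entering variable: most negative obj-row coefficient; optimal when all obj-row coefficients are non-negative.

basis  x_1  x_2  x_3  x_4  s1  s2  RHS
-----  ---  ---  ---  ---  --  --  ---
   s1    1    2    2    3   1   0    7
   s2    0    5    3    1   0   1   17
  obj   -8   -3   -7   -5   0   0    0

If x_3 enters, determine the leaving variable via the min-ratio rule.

Column x_3 entries and ratios — s1: 7/2 = 7/2; s2: 17/3 = 17/3.
Smallest ratio is 7/2 in the row of s1, so s1 leaves.

s1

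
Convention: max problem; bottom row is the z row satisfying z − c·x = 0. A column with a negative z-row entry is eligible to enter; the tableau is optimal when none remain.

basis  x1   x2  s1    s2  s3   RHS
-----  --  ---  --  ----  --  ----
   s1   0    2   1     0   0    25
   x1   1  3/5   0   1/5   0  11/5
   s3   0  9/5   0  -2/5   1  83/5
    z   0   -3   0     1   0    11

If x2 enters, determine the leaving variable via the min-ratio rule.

Column x2 entries and ratios — s1: 25/2 = 25/2; x1: (11/5)/(3/5) = 11/3; s3: (83/5)/(9/5) = 83/9.
Smallest ratio is 11/3 in the row of x1, so x1 leaves.

x1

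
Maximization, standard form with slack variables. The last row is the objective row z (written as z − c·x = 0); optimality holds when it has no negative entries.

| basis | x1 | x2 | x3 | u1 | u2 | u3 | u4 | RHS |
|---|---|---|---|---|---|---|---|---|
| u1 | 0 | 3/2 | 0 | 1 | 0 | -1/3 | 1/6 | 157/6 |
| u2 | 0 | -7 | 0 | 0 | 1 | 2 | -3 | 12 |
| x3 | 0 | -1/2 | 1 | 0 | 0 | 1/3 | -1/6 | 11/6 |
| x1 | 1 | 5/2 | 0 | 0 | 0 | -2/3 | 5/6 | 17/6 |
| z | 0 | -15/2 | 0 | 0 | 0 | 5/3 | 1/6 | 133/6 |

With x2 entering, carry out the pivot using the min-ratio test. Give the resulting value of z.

Ratio test on column x2 — row 1: (157/6)/(3/2) = 157/9; row 2: entry -7 ≤ 0; row 3: entry -1/2 ≤ 0; row 4: (17/6)/(5/2) = 17/15. Minimum is 17/15 at row 4 (x1 leaves); pivot element 5/2.
Pivot on row 4; the z-row RHS becomes 133/6 − (-15/2)·(17/15) = 92/3.

92/3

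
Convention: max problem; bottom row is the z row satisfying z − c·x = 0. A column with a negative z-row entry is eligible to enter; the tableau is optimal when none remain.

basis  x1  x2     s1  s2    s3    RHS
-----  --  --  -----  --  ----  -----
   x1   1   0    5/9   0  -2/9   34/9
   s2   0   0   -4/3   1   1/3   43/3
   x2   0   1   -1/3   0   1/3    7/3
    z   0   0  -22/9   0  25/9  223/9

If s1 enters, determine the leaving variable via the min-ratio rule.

Column s1 entries and ratios — x1: (34/9)/(5/9) = 34/5; s2: -4/3 ≤ 0, skip; x2: -1/3 ≤ 0, skip.
Smallest ratio is 34/5 in the row of x1, so x1 leaves.

x1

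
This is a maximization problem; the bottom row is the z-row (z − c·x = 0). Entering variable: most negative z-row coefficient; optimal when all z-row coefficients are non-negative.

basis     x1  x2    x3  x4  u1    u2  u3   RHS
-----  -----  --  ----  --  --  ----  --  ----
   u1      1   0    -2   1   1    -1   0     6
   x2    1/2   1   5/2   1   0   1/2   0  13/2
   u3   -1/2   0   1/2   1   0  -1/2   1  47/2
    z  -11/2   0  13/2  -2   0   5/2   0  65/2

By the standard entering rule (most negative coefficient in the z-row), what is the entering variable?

Negative z-row entries: x1: -11/2, x4: -2.
The most negative is -11/2 in column x1, so x1 enters.

x1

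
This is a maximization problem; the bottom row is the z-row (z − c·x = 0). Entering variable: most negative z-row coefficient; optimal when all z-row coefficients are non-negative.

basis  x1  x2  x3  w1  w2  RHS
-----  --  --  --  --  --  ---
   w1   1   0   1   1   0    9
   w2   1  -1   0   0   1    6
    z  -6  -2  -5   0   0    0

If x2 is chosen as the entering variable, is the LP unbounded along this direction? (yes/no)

Every constraint-row entry in column x2 is ≤ 0, so increasing x2 is unbounded.

yes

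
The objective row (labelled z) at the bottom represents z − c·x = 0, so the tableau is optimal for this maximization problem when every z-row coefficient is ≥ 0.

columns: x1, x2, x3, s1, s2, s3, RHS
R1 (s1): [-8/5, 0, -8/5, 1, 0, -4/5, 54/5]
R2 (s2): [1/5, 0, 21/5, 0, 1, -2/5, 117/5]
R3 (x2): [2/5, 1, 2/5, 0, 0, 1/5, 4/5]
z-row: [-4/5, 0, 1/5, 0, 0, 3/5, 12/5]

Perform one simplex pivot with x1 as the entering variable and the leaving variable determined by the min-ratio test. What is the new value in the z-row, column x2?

2

Ratio test on column x1 — row 1: entry -8/5 ≤ 0; row 2: (117/5)/(1/5) = 117; row 3: (4/5)/(2/5) = 2. Minimum is 2 at row 3 (x2 leaves); pivot element 2/5.
Divide row 3 by 2/5; eliminate column x1 from the other rows.
z-row update in column x2: 0 − (-4/5)·(5/2) = 2.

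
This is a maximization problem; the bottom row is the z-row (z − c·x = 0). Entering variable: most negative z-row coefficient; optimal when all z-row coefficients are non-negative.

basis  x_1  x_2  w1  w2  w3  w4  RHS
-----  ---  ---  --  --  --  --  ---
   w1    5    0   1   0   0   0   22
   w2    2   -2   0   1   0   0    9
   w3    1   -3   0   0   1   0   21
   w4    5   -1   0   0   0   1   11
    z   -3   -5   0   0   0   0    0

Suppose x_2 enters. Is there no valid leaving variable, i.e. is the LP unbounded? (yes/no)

yes

Every constraint-row entry in column x_2 is ≤ 0, so increasing x_2 is unbounded.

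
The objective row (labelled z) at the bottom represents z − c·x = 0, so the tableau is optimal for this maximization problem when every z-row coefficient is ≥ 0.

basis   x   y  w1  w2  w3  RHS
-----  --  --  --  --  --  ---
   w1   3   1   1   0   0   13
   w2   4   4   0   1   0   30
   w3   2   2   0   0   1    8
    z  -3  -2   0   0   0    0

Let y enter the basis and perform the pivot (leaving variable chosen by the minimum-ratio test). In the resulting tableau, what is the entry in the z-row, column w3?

Ratio test on column y — row 1: 13/1 = 13; row 2: 30/4 = 15/2; row 3: 8/2 = 4. Minimum is 4 at row 3 (w3 leaves); pivot element 2.
Divide row 3 by 2; eliminate column y from the other rows.
z-row update in column w3: 0 − (-2)·(1/2) = 1.

1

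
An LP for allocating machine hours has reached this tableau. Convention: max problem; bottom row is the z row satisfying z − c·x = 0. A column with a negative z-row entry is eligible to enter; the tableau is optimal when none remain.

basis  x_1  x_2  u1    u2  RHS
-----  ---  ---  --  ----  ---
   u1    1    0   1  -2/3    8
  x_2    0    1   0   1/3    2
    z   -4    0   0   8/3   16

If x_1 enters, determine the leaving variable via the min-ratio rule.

u1

Column x_1 entries and ratios — u1: 8/1 = 8; x_2: 0 ≤ 0, skip.
Smallest ratio is 8 in the row of u1, so u1 leaves.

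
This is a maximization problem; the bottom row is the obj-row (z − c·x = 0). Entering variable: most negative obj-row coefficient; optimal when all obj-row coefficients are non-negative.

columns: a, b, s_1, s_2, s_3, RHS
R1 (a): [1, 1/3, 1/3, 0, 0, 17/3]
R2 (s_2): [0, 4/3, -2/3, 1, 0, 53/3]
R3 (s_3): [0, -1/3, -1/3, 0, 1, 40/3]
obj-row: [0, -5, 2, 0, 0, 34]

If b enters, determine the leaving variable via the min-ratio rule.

s_2

Column b entries and ratios — a: (17/3)/(1/3) = 17; s_2: (53/3)/(4/3) = 53/4; s_3: -1/3 ≤ 0, skip.
Smallest ratio is 53/4 in the row of s_2, so s_2 leaves.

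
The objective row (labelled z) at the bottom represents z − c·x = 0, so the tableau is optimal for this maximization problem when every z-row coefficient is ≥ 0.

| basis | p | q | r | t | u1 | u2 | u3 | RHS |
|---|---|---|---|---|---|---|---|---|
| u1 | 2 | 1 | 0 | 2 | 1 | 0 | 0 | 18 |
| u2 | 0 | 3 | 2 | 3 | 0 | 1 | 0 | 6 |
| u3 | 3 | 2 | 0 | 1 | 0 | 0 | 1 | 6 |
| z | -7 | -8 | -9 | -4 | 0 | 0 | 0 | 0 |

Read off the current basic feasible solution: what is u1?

18

u1 is basic (row 1); its value is the RHS of that row, 18.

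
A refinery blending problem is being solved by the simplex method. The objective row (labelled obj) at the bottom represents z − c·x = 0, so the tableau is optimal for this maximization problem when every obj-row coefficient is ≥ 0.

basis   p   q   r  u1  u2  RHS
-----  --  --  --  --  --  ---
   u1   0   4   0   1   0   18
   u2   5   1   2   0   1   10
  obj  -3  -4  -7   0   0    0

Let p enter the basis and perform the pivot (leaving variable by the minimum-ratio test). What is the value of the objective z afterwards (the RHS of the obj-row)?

6

Ratio test on column p — row 1: entry 0 ≤ 0; row 2: 10/5 = 2. Minimum is 2 at row 2 (u2 leaves); pivot element 5.
Pivot on row 2; the obj-row RHS becomes 0 − (-3)·2 = 6.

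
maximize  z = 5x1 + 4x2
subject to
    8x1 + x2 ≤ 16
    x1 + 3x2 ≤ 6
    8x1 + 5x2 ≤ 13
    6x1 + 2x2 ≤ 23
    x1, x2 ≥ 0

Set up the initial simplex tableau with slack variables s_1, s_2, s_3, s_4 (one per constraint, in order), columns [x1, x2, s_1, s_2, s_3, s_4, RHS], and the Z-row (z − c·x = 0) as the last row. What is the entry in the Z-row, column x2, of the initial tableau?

-4

The Z-row carries the negated objective coefficients: the x2 entry is -4.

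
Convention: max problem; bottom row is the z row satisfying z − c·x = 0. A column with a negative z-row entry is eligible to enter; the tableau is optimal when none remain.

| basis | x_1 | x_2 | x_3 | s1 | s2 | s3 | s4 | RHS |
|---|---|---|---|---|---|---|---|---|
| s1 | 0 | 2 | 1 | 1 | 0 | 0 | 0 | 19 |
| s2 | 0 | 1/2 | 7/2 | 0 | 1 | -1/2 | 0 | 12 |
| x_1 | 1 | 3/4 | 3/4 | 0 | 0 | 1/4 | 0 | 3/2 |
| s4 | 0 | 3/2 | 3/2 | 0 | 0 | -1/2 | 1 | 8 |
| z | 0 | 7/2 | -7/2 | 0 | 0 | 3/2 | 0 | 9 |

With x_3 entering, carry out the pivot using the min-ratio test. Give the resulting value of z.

Ratio test on column x_3 — row 1: 19/1 = 19; row 2: 12/(7/2) = 24/7; row 3: (3/2)/(3/4) = 2; row 4: 8/(3/2) = 16/3. Minimum is 2 at row 3 (x_1 leaves); pivot element 3/4.
Pivot on row 3; the z-row RHS becomes 9 − (-7/2)·2 = 16.

16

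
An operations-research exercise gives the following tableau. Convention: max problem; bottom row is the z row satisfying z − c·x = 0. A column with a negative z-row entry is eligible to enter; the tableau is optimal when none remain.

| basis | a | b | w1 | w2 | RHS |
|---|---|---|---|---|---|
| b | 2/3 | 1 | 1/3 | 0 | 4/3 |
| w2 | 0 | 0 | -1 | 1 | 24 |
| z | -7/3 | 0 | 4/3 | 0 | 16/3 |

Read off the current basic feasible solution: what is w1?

w1 is not in the basis, so in the current basic feasible solution w1 = 0.

0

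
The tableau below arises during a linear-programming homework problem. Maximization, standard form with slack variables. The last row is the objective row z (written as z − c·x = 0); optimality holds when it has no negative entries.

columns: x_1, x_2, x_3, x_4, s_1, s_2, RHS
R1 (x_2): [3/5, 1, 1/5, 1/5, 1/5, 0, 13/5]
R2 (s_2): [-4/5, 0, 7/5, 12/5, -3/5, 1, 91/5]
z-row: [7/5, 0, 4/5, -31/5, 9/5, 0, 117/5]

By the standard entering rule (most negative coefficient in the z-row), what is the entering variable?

Negative z-row entries: x_4: -31/5.
The most negative is -31/5 in column x_4, so x_4 enters.

x_4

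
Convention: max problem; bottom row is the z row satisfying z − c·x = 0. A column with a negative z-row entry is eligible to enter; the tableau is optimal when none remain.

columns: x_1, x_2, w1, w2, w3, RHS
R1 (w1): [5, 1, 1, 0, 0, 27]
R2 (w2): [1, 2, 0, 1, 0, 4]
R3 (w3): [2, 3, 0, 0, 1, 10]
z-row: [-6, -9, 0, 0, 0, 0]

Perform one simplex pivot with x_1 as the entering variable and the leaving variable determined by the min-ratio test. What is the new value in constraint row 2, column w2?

Ratio test on column x_1 — row 1: 27/5 = 27/5; row 2: 4/1 = 4; row 3: 10/2 = 5. Minimum is 4 at row 2 (w2 leaves); pivot element 1.
Divide row 2 by 1; eliminate column x_1 from the other rows.
In the new row 2, the w2 entry is the old entry divided by the pivot: 1/1 = 1.

1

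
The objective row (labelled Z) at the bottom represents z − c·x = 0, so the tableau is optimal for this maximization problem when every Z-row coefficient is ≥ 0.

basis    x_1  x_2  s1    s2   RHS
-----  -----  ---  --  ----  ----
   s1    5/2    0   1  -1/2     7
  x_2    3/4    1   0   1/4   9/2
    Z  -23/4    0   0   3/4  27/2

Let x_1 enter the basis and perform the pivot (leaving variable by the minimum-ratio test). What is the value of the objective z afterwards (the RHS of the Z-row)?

148/5

Ratio test on column x_1 — row 1: 7/(5/2) = 14/5; row 2: (9/2)/(3/4) = 6. Minimum is 14/5 at row 1 (s1 leaves); pivot element 5/2.
Pivot on row 1; the Z-row RHS becomes 27/2 − (-23/4)·(14/5) = 148/5.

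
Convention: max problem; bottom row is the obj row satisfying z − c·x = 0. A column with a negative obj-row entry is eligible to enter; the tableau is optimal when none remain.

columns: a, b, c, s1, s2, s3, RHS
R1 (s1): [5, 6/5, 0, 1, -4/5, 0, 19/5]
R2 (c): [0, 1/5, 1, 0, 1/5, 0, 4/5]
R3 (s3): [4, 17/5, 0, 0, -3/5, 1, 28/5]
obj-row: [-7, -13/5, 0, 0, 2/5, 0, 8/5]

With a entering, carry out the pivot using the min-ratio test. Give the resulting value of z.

173/25

Ratio test on column a — row 1: (19/5)/5 = 19/25; row 2: entry 0 ≤ 0; row 3: (28/5)/4 = 7/5. Minimum is 19/25 at row 1 (s1 leaves); pivot element 5.
Pivot on row 1; the obj-row RHS becomes 8/5 − (-7)·(19/25) = 173/25.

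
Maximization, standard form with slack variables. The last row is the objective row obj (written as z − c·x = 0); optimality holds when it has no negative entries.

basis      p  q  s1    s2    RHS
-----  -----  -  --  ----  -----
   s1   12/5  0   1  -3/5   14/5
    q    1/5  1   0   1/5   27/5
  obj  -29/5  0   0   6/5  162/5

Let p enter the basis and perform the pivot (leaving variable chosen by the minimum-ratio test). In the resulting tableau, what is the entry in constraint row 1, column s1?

Ratio test on column p — row 1: (14/5)/(12/5) = 7/6; row 2: (27/5)/(1/5) = 27. Minimum is 7/6 at row 1 (s1 leaves); pivot element 12/5.
Divide row 1 by 12/5; eliminate column p from the other rows.
In the new row 1, the s1 entry is the old entry divided by the pivot: 1/(12/5) = 5/12.

5/12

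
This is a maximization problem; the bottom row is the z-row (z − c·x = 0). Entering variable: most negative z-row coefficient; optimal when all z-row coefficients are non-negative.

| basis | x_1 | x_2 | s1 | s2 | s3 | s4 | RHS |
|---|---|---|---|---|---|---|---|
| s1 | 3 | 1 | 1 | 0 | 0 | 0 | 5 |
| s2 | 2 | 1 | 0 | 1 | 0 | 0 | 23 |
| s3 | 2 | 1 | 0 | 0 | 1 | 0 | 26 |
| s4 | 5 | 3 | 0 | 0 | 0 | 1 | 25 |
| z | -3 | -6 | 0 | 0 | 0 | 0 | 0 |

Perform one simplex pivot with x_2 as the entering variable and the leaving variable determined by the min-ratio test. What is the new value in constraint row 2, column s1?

Ratio test on column x_2 — row 1: 5/1 = 5; row 2: 23/1 = 23; row 3: 26/1 = 26; row 4: 25/3 = 25/3. Minimum is 5 at row 1 (s1 leaves); pivot element 1.
Divide row 1 by 1; eliminate column x_2 from the other rows.
Row 2 update in column s1: 0 − 1·1 = -1.

-1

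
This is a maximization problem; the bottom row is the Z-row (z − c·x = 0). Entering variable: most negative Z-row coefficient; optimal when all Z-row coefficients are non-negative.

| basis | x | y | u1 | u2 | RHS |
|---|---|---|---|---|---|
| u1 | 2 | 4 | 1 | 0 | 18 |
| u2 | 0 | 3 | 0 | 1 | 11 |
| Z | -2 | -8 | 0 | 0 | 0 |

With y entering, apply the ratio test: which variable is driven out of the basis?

Column y entries and ratios — u1: 18/4 = 9/2; u2: 11/3 = 11/3.
Smallest ratio is 11/3 in the row of u2, so u2 leaves.

u2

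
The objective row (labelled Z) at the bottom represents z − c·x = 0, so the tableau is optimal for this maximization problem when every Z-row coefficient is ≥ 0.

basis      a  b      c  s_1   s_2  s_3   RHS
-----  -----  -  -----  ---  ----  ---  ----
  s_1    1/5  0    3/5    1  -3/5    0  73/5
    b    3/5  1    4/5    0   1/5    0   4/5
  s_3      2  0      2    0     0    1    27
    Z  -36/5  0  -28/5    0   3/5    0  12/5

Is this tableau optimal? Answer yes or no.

The Z-row has a negative entry -36/5 in column a, so it is not optimal.

no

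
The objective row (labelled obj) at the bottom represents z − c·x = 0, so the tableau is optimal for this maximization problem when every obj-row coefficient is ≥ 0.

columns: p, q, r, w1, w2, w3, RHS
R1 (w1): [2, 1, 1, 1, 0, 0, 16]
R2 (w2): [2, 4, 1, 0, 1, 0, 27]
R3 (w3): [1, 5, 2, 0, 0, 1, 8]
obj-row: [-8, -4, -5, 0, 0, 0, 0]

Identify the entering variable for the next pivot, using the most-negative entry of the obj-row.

Negative obj-row entries: p: -8, q: -4, r: -5.
The most negative is -8 in column p, so p enters.

p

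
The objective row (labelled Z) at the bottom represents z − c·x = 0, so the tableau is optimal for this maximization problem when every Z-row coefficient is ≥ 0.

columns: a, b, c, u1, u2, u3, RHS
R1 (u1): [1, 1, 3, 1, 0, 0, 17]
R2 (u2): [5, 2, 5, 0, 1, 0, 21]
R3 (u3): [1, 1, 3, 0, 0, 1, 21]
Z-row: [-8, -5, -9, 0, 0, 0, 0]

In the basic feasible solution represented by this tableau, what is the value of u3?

u3 is basic (row 3); its value is the RHS of that row, 21.

21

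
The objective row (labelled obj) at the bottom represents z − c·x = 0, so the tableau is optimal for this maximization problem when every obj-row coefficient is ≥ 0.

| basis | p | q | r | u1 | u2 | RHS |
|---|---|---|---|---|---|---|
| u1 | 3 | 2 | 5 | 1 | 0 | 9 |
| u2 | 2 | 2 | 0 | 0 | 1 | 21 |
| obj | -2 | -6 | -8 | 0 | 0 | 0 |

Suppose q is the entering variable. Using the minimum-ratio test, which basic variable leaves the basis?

Column q entries and ratios — u1: 9/2 = 9/2; u2: 21/2 = 21/2.
Smallest ratio is 9/2 in the row of u1, so u1 leaves.

u1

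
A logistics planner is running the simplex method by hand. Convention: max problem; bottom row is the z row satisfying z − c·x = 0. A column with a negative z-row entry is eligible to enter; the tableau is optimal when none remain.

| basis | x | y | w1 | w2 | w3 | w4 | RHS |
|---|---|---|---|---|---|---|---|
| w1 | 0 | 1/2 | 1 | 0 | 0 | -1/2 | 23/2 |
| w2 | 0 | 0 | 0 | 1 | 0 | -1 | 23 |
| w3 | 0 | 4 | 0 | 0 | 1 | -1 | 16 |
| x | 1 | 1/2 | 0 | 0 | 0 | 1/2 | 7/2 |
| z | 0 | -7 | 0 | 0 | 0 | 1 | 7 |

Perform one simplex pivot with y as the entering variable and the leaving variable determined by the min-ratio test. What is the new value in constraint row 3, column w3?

Ratio test on column y — row 1: (23/2)/(1/2) = 23; row 2: entry 0 ≤ 0; row 3: 16/4 = 4; row 4: (7/2)/(1/2) = 7. Minimum is 4 at row 3 (w3 leaves); pivot element 4.
Divide row 3 by 4; eliminate column y from the other rows.
In the new row 3, the w3 entry is the old entry divided by the pivot: 1/4 = 1/4.

1/4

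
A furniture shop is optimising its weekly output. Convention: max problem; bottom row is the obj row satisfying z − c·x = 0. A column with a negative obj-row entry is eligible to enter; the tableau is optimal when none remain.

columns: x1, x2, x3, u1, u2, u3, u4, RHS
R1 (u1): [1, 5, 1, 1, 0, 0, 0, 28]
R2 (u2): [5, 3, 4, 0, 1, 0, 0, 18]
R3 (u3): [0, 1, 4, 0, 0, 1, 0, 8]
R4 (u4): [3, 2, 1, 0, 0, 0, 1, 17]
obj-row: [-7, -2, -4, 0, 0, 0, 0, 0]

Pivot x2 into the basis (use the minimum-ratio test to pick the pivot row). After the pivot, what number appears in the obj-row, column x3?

-18/5

Ratio test on column x2 — row 1: 28/5 = 28/5; row 2: 18/3 = 6; row 3: 8/1 = 8; row 4: 17/2 = 17/2. Minimum is 28/5 at row 1 (u1 leaves); pivot element 5.
Divide row 1 by 5; eliminate column x2 from the other rows.
obj-row update in column x3: -4 − (-2)·(1/5) = -18/5.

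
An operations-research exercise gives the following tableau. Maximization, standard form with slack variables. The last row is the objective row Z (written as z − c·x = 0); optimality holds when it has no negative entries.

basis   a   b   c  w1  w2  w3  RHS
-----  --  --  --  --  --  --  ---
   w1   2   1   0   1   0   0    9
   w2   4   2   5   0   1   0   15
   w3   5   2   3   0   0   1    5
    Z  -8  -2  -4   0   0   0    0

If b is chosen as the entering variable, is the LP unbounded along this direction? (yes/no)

Column b has positive entries in row(s) 1, 2, 3, so the ratio test bounds it — not unbounded.

no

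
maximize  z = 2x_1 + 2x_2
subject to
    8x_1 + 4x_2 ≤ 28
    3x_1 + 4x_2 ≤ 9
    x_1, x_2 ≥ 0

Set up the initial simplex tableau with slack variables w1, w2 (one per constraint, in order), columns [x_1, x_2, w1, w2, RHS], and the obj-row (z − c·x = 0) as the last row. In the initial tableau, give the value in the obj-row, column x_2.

-2

The obj-row carries the negated objective coefficients: the x_2 entry is -2.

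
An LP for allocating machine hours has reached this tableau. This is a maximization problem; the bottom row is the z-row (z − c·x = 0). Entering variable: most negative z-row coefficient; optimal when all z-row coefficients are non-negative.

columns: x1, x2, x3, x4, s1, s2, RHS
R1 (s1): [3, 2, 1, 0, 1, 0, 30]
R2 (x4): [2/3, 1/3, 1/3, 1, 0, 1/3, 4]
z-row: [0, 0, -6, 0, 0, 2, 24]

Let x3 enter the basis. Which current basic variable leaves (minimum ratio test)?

Column x3 entries and ratios — s1: 30/1 = 30; x4: 4/(1/3) = 12.
Smallest ratio is 12 in the row of x4, so x4 leaves.

x4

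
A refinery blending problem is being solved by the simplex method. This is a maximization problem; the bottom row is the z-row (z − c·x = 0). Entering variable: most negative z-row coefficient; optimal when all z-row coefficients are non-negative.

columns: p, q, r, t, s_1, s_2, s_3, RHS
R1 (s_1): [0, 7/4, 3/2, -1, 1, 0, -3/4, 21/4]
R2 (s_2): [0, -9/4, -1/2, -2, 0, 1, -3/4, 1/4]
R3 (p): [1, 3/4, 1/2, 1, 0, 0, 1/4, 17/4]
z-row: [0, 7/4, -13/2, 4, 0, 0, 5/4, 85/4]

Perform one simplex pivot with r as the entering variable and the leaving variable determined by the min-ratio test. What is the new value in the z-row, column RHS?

44

Ratio test on column r — row 1: (21/4)/(3/2) = 7/2; row 2: entry -1/2 ≤ 0; row 3: (17/4)/(1/2) = 17/2. Minimum is 7/2 at row 1 (s_1 leaves); pivot element 3/2.
Divide row 1 by 3/2; eliminate column r from the other rows.
z-row update in column RHS: 85/4 − (-13/2)·(7/2) = 44.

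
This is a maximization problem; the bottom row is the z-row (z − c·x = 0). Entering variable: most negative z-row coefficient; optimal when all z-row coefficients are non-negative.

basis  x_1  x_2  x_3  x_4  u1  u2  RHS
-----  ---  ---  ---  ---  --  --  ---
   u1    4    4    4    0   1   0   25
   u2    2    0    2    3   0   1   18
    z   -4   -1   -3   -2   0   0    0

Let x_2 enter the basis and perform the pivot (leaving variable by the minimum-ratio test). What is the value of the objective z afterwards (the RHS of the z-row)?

25/4

Ratio test on column x_2 — row 1: 25/4 = 25/4; row 2: entry 0 ≤ 0. Minimum is 25/4 at row 1 (u1 leaves); pivot element 4.
Pivot on row 1; the z-row RHS becomes 0 − (-1)·(25/4) = 25/4.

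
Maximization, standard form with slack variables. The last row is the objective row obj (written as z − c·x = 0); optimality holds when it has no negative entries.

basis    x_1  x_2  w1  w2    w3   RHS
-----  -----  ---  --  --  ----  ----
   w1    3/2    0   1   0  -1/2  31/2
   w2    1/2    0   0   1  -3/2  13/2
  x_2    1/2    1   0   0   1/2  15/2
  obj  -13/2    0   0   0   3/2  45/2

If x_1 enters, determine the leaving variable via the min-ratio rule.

Column x_1 entries and ratios — w1: (31/2)/(3/2) = 31/3; w2: (13/2)/(1/2) = 13; x_2: (15/2)/(1/2) = 15.
Smallest ratio is 31/3 in the row of w1, so w1 leaves.

w1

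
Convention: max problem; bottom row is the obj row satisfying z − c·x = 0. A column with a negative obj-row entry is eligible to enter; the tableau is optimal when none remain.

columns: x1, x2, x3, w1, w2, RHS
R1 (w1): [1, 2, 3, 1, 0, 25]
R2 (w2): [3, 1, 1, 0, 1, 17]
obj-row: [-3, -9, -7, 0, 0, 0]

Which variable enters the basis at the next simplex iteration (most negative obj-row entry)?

x2

Negative obj-row entries: x1: -3, x2: -9, x3: -7.
The most negative is -9 in column x2, so x2 enters.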